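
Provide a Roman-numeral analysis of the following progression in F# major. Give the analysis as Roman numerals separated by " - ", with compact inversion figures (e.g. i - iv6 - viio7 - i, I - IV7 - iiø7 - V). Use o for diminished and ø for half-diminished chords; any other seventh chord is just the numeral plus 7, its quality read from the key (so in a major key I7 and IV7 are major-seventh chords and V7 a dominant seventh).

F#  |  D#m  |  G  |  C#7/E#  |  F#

I - vi - bII - V65 - I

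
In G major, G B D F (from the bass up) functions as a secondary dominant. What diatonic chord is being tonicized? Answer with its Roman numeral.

IV

The chord is a dominant seventh chord on G.
A dominant resolves down a perfect fifth: G → C. In G major, C is scale degree 4, i.e. IV.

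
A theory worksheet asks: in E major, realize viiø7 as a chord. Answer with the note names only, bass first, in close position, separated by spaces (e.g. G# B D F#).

D# F# A C#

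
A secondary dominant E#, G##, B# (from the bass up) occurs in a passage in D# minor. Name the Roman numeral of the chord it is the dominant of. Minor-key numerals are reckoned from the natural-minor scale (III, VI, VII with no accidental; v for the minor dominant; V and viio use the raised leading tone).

The chord is a major triad on E#.
A dominant resolves down a perfect fifth: E# → A#. In D# minor, A# is scale degree 5, i.e. V.

V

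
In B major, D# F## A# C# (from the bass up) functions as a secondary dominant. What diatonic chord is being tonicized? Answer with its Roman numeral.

The chord is a dominant seventh chord on D#.
A dominant resolves down a perfect fifth: D# → G#. In B major, G# is scale degree 6, i.e. vi.

vi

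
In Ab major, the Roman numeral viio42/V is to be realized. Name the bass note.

The applied chord viio42/V is rooted on D: D-F-Ab-Cb.
The figure 42 means third inversion — the seventh is in the bass.

Cb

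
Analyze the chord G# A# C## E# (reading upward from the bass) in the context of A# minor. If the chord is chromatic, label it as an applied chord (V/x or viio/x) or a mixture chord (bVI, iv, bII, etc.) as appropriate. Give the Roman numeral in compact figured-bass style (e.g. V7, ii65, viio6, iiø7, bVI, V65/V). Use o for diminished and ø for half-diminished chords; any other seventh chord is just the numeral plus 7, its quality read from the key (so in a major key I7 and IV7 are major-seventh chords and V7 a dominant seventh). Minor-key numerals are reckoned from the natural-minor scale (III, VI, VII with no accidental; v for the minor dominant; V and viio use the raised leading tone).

The pitches A#-C##-E#-G# form a dominant seventh chord rooted on A#.
A# is not a diatonic chord root with this quality in A# minor, but it lies a perfect fifth above D# (iv), so the chord functions as an applied dominant of iv.
With G# in the bass the chord is in third inversion, so the figured bass is 42.

V42/iv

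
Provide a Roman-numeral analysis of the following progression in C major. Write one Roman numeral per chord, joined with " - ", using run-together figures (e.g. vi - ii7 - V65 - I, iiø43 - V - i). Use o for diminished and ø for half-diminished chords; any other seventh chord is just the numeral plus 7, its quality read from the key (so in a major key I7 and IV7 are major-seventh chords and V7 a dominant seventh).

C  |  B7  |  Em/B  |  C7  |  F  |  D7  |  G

I - V7/iii - iii64 - V7/IV - IV - V7/V - V

C has root C, degree 1 in C major, so I.
B7: chromatic; B is V of iii, so V7/iii.
Em/B: minor triad on E = scale degree 3 → iii64.
C7: chromatic; C is V of IV, so V7/IV.
F: root F is the subdominant; major triad there is IV.
D7 is the secondary dominant of V (dominant seventh chord on D): V7/V.
G: root G is the dominant; major triad there is V.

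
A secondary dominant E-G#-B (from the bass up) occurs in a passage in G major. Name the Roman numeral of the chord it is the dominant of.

ii

The chord is a major triad on E.
A dominant resolves down a perfect fifth: E → A. In G major, A is scale degree 2, i.e. ii.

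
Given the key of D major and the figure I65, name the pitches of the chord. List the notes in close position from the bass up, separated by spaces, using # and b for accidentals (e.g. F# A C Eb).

The numeral's case and figure indicate a major seventh chord. In D major its root, the tonic, is D.
Stacking thirds from D gives D-F#-A-C#.
The figured bass 65 indicates first inversion, placing the third (F#) in the bass: F#-A-C#-D.

F# A C# D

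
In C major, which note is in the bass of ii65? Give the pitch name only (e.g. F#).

ii in C major has root D; the chord is D-F-A-C.
The figure 65 means first inversion — the third is in the bass.

F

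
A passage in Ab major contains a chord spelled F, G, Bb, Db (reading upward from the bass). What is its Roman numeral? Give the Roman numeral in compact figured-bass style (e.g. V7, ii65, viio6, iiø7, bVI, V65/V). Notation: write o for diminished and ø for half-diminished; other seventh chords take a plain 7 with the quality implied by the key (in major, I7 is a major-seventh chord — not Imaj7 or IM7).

Stacked in thirds the chord is G-Bb-Db-F: a half-diminished seventh chord on G.
In Ab major, G is the leading tone; the diatonic half-diminished seventh chord there is viiø7.
With F in the bass the chord is in third inversion, so the figured bass is 42.

viiø42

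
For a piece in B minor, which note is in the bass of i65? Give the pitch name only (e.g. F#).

D

i in B minor has root B; the chord is B-D-F#-A.
The figure 65 means first inversion — the third is in the bass.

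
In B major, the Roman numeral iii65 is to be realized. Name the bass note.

iii in B major has root D#; the chord is D#-F#-A#-C#.
The figure 65 means first inversion — the third is in the bass.

F#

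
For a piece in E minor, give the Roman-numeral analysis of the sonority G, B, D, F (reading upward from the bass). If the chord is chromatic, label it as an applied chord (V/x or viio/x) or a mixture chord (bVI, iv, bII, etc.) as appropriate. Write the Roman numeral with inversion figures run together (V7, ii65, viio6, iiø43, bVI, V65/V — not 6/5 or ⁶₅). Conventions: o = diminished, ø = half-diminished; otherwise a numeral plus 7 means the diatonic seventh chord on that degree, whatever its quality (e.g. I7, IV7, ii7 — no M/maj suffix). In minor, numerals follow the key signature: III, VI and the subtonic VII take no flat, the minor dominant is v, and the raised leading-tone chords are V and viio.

V7/VI

Stacked in thirds the chord is G-B-D-F: a dominant seventh chord on G.
G is not a diatonic chord root with this quality in E minor, but it lies a perfect fifth above C (VI), so the chord functions as an applied dominant of VI.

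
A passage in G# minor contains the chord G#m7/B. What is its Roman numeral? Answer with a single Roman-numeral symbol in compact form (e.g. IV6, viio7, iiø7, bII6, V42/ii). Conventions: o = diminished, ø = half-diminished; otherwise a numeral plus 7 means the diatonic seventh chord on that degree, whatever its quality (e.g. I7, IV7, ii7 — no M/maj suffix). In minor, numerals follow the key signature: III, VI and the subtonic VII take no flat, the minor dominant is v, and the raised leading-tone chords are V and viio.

i65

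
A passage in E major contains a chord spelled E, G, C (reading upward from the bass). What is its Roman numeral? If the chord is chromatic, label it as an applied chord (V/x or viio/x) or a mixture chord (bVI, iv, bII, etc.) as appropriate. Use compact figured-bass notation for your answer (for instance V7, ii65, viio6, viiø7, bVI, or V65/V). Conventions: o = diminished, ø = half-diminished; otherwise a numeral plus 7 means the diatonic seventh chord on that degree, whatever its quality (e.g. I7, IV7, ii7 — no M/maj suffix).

bVI6

The pitches C-E-G form a major triad rooted on C.
C is the lowered sixth degree of E major (diatonic 6 would be C#). This is a major triad on the lowered sixth degree, borrowed from the parallel minor.
With E in the bass the chord is in first inversion, so the figured bass is 6.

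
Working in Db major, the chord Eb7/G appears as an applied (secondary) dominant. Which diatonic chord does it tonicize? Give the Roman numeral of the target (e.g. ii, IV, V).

V

The chord is a dominant seventh chord on Eb.
A dominant resolves down a perfect fifth: Eb → Ab. In Db major, Ab is scale degree 5, i.e. V.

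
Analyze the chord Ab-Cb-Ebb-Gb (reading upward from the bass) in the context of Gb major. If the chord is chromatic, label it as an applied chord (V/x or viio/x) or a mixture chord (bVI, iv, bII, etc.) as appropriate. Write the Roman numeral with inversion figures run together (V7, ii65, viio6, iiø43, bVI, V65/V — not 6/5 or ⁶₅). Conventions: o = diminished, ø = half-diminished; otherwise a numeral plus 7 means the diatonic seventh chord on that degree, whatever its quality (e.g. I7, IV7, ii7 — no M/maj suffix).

iiø7

Stacked in thirds the chord is Ab-Cb-Ebb-Gb: a half-diminished seventh chord on Ab.
Ab is the second degree of Gb major. This is the half-diminished supertonic seventh, borrowed from the parallel minor.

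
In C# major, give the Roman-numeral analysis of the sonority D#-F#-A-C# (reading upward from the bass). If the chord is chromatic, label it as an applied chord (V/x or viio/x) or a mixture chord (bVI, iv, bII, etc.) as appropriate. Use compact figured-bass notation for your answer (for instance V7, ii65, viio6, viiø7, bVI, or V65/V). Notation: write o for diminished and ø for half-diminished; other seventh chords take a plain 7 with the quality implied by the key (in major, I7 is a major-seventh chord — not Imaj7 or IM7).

iiø7

Stacked in thirds the chord is D#-F#-A-C#: a half-diminished seventh chord on D#.
D# is the second degree of C# major. This is the half-diminished supertonic seventh, borrowed from the parallel minor.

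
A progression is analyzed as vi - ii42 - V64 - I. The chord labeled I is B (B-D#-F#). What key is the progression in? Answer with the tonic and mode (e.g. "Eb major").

The chord B is a major triad rooted on B; its label is I.
If B is scale degree 1 and the mode makes that degree carry a major triad, the tonic is B and the mode is major.

B major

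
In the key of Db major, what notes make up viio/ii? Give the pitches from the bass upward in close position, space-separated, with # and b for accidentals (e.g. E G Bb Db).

The slash marks an applied leading-tone chord: viio of ii. In Db major, ii is Eb, so the leading tone to it is D, a half step below.
Building a diminished triad on D gives D-F-Ab.

D F Ab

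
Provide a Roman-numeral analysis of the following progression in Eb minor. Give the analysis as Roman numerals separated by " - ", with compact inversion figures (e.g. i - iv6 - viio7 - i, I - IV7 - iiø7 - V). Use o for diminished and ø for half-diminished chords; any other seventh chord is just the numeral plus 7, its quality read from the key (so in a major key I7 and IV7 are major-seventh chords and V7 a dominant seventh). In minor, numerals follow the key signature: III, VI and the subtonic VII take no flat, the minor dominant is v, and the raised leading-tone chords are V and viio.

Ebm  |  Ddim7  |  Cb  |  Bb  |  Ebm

i - viio7 - VI - V - i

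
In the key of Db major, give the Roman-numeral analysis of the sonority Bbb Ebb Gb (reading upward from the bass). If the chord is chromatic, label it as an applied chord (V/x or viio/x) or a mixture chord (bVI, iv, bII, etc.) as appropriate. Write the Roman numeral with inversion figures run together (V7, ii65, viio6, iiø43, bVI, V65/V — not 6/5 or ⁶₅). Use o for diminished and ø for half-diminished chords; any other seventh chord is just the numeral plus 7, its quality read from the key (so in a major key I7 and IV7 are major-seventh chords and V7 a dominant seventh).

bII64

The pitches Ebb-Gb-Bbb form a major triad rooted on Ebb.
Ebb is the lowered second degree of Db major (diatonic 2 would be Eb). This is the Neapolitan chord — a major triad on the lowered second degree.
With Bbb in the bass the chord is in second inversion, so the figured bass is 64.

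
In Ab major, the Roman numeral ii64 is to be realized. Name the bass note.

F

ii in Ab major has root Bb; the chord is Bb-Db-F.
The figure 64 means second inversion — the fifth is in the bass.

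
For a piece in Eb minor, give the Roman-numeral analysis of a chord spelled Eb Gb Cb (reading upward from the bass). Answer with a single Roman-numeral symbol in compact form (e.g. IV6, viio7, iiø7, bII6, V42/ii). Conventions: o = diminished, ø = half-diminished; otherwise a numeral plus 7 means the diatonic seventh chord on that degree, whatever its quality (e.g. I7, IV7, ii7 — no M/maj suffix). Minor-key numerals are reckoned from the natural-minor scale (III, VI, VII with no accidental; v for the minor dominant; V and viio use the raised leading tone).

VI6

The pitches Cb-Eb-Gb form a major triad rooted on Cb.
In Eb minor, Cb is the submediant; the diatonic major triad there is VI.
With Eb in the bass the chord is in first inversion, so the figured bass is 6.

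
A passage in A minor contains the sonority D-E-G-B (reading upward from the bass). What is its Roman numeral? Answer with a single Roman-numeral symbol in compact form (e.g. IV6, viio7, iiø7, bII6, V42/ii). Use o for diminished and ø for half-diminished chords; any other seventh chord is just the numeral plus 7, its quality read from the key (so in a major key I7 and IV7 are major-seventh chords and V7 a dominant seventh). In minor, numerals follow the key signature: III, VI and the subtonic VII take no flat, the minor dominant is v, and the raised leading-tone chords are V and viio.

v42

Stacked in thirds the chord is E-G-B-D: a minor seventh chord on E.
In A minor, E is the dominant; the diatonic minor seventh chord there is v7.
With D in the bass the chord is in third inversion, so the figured bass is 42.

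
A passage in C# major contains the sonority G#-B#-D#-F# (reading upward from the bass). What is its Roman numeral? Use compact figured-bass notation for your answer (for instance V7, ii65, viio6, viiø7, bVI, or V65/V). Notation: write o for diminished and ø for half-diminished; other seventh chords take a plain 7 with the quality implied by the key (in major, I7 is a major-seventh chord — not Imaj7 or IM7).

V7

The pitches G#-B#-D#-F# form a dominant seventh chord rooted on G#.
In C# major, G# is the dominant; the diatonic dominant seventh chord there is V7.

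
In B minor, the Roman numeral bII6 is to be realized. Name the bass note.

E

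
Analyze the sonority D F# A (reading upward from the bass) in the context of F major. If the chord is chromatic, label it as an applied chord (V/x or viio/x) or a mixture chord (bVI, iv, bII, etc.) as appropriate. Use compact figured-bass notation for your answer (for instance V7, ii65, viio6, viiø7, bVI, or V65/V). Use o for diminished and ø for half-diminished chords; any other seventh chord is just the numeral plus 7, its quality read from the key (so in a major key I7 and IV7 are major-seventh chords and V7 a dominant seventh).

V/ii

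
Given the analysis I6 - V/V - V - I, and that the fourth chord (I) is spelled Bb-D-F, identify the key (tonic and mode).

Bb major

The chord Bb is a major triad rooted on Bb; its label is I.
If Bb is scale degree 1 and the mode makes that degree carry a major triad, the tonic is Bb and the mode is major.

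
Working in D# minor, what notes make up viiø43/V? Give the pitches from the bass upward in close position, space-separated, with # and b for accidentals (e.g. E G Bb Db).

D# F## G## B#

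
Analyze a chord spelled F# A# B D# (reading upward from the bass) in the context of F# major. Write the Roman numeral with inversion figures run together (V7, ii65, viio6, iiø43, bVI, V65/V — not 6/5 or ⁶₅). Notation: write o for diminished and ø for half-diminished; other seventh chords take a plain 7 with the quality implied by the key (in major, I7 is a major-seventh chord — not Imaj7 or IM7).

IV43

Stacked in thirds the chord is B-D#-F#-A#: a major seventh chord on B.
In F# major, B is the subdominant; the diatonic major seventh chord there is IV7.
With F# in the bass the chord is in second inversion, so the figured bass is 43.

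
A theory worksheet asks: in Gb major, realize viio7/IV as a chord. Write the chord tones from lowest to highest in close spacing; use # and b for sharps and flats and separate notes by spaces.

Bb Db Fb Abb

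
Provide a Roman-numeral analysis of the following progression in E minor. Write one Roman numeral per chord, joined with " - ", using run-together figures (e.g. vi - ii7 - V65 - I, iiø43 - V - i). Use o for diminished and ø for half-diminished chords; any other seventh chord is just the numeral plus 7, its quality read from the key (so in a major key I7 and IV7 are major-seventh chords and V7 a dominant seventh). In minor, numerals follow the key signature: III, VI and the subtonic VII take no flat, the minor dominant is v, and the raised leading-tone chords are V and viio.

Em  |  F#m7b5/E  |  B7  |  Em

i - iiø42 - V7 - i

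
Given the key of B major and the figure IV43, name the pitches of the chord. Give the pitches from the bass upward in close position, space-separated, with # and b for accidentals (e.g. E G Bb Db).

In B major, the subdominant is E, and the diatonic chord built there is a major seventh chord.
Stacking thirds from E gives E-G#-B-D#.
The figured bass 43 indicates second inversion, placing the fifth (B) in the bass: B-D#-E-G#.

B D# E G#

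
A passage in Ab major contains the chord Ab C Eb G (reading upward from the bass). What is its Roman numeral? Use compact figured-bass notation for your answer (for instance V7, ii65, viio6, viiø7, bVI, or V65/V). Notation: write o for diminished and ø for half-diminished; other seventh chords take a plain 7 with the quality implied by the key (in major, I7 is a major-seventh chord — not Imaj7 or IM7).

I7

The pitches Ab-C-Eb-G form a major seventh chord rooted on Ab.
Ab is scale degree 1 in Ab major, and a major seventh chord on that degree is written I7.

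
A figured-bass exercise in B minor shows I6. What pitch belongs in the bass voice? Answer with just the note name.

D#

I in B minor has root B; the chord is B-D#-F#.
The figure 6 means first inversion — the third is in the bass.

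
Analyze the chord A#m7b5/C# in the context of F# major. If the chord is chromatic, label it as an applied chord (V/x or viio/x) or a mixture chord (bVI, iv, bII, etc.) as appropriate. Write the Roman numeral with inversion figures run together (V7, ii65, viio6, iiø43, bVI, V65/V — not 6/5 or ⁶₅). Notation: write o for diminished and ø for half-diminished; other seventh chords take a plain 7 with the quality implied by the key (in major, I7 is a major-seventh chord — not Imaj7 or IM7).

viiø65/IV

Stacked in thirds the chord is A#-C#-E-G#: a half-diminished seventh chord on A#.
A# sits a half step below B (IV in F# major); a diminished chord there is the applied leading-tone chord of IV.
With C# in the bass the chord is in first inversion, so the figured bass is 65.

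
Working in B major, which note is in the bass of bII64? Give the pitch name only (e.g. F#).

G

bII in B major has root C; the chord is C-E-G.
The figure 64 means second inversion — the fifth is in the bass.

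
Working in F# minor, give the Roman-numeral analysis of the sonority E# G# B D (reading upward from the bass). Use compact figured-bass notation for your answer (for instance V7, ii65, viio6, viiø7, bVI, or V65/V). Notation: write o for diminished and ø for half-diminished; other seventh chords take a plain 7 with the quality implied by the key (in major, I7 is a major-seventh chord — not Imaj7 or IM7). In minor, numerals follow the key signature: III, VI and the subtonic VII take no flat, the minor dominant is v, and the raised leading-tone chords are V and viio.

The pitches E#-G#-B-D form a fully diminished seventh chord rooted on E#.
In F# minor, E# is the leading tone; the diatonic fully diminished seventh chord there is viio7.

viio7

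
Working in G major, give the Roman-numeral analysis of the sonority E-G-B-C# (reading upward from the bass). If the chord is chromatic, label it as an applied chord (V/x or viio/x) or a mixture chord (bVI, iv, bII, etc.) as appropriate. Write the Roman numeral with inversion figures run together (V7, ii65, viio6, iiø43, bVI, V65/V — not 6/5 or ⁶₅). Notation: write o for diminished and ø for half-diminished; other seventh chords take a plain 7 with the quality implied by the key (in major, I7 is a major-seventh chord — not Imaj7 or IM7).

Stacked in thirds the chord is C#-E-G-B: a half-diminished seventh chord on C#.
C# sits a half step below D (V in G major); a diminished chord there is the applied leading-tone chord of V.
With E in the bass the chord is in first inversion, so the figured bass is 65.

viiø65/V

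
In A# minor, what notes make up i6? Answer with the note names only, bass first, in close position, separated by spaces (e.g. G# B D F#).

C# E# A#

In A# minor, scale degree 1 is A#, and the diatonic chord built there is a minor triad.
Stacking thirds from A# gives A#-C#-E#.
With the 6 figure the chord is in first inversion; from the bass C# upward in close position it reads C#-E#-A#.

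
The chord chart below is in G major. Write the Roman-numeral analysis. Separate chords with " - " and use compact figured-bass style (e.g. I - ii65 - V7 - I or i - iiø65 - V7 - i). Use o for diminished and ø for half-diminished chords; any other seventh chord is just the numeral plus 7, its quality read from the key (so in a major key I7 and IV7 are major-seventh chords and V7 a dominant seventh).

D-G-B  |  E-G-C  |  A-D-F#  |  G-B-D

I64 - IV6 - V64 - I

D-G-B: root G is the tonic; major triad there is I64.
E-G-C: major triad on C = scale degree 4 → IV6.
A-D-F# has root D, degree 5 in G major, so V64.
G-B-D: root G is the tonic; major triad there is I.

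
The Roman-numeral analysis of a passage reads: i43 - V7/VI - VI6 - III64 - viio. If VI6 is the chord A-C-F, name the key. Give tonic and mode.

The chord F/A is a major triad rooted on F; its label is VI6.
VI6 on F implies F is the submediant; that puts the tonic at A, and the uppercase numeral fits minor mode.

A minor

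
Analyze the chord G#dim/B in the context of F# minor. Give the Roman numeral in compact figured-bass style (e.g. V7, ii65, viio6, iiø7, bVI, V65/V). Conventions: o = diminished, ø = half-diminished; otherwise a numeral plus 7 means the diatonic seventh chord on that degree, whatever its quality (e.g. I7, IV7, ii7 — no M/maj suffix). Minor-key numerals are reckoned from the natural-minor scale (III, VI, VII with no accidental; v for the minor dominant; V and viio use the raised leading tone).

The pitches G#-B-D form a diminished triad rooted on G#.
G# is scale degree 2 in F# minor, and a diminished triad on that degree is written iio.
With B in the bass the chord is in first inversion, so the figured bass is 6.

iio6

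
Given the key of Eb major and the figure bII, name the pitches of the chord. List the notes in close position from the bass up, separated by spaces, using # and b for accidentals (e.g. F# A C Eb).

Scale degree 2 in Eb major is F; lowering it a half step gives Fb. bII is the Neapolitan chord — a major triad on the lowered second degree.
So the chord is Fb-Ab-Cb, a major triad.

Fb Ab Cb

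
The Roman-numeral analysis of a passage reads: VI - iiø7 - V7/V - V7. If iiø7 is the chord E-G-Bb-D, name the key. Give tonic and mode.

D minor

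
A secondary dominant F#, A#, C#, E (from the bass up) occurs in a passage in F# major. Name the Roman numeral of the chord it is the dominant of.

The chord is a dominant seventh chord on F#.
A dominant resolves down a perfect fifth: F# → B. In F# major, B is scale degree 4, i.e. IV.

IV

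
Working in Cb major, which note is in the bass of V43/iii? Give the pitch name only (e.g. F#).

F

The applied chord V43/iii is rooted on Bb: Bb-D-F-Ab.
The figure 43 means second inversion — the fifth is in the bass.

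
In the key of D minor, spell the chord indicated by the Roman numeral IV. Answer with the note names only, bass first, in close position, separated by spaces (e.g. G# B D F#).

G B D

IV is the major subdominant, borrowed from the parallel major. In D minor that root is G.
So the chord is G-B-D, a major triad.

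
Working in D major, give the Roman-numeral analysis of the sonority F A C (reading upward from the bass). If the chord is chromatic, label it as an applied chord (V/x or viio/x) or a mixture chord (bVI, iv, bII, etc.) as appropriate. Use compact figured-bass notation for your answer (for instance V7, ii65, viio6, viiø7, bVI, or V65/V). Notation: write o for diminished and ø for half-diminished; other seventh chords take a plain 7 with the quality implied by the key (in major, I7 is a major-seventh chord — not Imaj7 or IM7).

Stacked in thirds the chord is F-A-C: a major triad on F.
F is the lowered third degree of D major (diatonic 3 would be F#). This is a major triad on the lowered third degree, borrowed from the parallel minor.

bIII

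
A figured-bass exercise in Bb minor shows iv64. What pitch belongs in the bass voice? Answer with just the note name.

iv in Bb minor has root Eb; the chord is Eb-Gb-Bb.
The figure 64 means second inversion — the fifth is in the bass.

Bb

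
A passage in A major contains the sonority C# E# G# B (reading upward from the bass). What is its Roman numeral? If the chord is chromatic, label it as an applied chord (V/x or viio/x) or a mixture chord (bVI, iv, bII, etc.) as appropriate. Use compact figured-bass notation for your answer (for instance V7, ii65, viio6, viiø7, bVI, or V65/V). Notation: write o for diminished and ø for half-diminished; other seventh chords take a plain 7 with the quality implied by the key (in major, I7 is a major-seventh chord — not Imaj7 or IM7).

V7/vi

The pitches C#-E#-G#-B form a dominant seventh chord rooted on C#.
C# is not a diatonic chord root with this quality in A major, but it lies a perfect fifth above F# (vi), so the chord functions as an applied dominant of vi.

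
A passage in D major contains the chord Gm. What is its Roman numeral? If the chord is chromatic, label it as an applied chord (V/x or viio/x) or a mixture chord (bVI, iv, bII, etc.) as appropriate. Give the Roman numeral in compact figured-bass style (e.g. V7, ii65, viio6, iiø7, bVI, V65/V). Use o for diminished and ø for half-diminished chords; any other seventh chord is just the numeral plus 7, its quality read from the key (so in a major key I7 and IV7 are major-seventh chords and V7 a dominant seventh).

iv

Stacked in thirds the chord is G-Bb-D: a minor triad on G.
G is the fourth degree of D major. This is the minor subdominant, borrowed from the parallel minor.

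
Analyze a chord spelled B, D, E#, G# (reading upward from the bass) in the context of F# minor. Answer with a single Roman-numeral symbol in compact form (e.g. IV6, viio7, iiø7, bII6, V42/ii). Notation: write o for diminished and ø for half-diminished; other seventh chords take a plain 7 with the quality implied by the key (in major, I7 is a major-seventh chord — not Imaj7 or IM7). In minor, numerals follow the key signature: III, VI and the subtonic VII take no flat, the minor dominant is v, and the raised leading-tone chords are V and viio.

viio43

Stacked in thirds the chord is E#-G#-B-D: a fully diminished seventh chord on E#.
In F# minor, E# is the leading tone; the diatonic fully diminished seventh chord there is viio7.
With B in the bass the chord is in second inversion, so the figured bass is 43.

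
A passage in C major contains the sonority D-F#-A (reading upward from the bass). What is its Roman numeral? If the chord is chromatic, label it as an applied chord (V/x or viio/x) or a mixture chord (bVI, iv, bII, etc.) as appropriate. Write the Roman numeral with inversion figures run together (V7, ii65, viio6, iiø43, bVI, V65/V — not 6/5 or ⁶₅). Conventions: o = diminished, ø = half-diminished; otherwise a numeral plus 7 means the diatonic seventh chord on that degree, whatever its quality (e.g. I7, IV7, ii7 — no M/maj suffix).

V/V

The pitches D-F#-A form a major triad rooted on D.
D is not a diatonic chord root with this quality in C major, but it lies a perfect fifth above G (V), so the chord functions as an applied dominant of V.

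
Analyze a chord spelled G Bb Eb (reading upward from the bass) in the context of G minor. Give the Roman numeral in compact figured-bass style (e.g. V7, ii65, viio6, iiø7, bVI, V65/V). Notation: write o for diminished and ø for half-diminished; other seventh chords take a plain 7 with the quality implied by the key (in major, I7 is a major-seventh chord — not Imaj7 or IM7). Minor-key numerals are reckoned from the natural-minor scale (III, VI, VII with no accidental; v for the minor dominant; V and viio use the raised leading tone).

The pitches Eb-G-Bb form a major triad rooted on Eb.
In G minor, Eb is the submediant; the diatonic major triad there is VI.
With G in the bass the chord is in first inversion, so the figured bass is 6.

VI6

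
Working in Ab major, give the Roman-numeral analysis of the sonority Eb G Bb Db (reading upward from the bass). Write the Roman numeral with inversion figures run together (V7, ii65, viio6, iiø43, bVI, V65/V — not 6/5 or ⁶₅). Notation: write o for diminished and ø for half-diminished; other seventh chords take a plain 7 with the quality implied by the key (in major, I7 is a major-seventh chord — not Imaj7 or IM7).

V7

The pitches Eb-G-Bb-Db form a dominant seventh chord rooted on Eb.
In Ab major, Eb is the dominant; the diatonic dominant seventh chord there is V7.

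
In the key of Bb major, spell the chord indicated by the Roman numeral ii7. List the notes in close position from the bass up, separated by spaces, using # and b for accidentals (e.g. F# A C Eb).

In Bb major, the second degree is C, and the diatonic chord built there is a minor seventh chord.
Stacking thirds from C gives C-Eb-G-Bb.

C Eb G Bb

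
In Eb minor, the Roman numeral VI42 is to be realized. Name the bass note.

VI in Eb minor has root Cb; the chord is Cb-Eb-Gb-Bb.
The figure 42 means third inversion — the seventh is in the bass.

Bb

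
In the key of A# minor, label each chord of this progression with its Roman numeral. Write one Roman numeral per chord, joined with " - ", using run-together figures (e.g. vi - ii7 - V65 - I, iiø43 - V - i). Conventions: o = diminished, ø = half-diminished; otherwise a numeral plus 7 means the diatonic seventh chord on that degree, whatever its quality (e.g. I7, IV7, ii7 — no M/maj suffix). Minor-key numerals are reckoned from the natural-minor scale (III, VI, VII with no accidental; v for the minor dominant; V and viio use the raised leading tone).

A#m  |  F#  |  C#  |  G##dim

A#m: root A# is the tonic; minor triad there is i.
F#: major triad on F# = scale degree 6 → VI.
C#: root C# is the mediant; major triad there is III.
G##dim has root G##, degree 7 in A# minor, so viio.

i - VI - III - viio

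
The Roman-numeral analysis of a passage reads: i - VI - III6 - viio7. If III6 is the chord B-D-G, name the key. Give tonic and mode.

E minor

The chord G/B is a major triad rooted on G; its label is III6.
If G is scale degree 3 and the mode makes that degree carry a major triad, the tonic is E and the mode is minor.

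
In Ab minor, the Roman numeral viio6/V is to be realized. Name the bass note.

F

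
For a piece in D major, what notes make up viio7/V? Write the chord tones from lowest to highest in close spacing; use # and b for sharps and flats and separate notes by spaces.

viio7/V is a secondary leading-tone chord. The target V is A in D major; the applied chord is rooted a semitone below, on G#.
Building a fully diminished seventh chord on G# gives G#-B-D-F.

G# B D F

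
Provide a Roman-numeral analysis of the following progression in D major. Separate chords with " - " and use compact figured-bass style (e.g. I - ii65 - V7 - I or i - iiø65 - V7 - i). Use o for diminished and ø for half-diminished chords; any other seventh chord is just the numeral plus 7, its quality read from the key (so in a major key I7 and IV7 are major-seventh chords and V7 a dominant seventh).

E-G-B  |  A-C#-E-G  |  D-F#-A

ii - V7 - I

E-G-B: minor triad on E = scale degree 2 → ii.
A-C#-E-G: dominant seventh chord on A = scale degree 5 → V7.
D-F#-A: major triad on D = scale degree 1 → I.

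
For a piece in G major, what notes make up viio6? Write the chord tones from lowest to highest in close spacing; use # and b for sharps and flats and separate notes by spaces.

A C F#

In G major, the seventh degree is F#, and the diatonic chord built there is a diminished triad.
Stacking thirds from F# gives F#-A-C.
The figured bass 6 indicates first inversion, placing the third (A) in the bass: A-C-F#.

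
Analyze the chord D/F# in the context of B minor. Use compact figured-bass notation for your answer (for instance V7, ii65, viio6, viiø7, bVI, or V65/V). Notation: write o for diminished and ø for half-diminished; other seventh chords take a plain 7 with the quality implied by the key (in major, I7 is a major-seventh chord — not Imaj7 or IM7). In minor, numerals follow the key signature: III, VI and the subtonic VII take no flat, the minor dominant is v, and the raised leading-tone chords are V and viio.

The pitches D-F#-A form a major triad rooted on D.
In B minor, D is the mediant; the diatonic major triad there is III.
With F# in the bass the chord is in first inversion, so the figured bass is 6.

III6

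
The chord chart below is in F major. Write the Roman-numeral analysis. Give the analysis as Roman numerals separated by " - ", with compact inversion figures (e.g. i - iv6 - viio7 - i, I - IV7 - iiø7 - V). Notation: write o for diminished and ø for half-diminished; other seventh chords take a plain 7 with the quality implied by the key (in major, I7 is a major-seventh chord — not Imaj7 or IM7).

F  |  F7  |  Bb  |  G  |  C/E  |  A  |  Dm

I - V7/IV - IV - V/V - V6 - V/vi - vi

F: major triad on F = scale degree 1 → I.
F7: a dominant seventh chord on F, the applied dominant of IV → V7/IV.
Bb: root Bb is the subdominant; major triad there is IV.
G is the secondary dominant of V (major triad on G): V/V.
C/E: root C is the dominant; major triad there is V6.
A: chromatic; A is V of vi, so V/vi.
Dm has root D, degree 6 in F major, so vi.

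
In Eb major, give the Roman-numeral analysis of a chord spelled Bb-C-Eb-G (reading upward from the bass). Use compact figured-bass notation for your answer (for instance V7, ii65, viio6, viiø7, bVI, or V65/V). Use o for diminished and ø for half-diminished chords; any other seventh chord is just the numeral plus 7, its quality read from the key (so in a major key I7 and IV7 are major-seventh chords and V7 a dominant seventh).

vi42

Stacked in thirds the chord is C-Eb-G-Bb: a minor seventh chord on C.
In Eb major, C is the submediant; the diatonic minor seventh chord there is vi7.
With Bb in the bass the chord is in third inversion, so the figured bass is 42.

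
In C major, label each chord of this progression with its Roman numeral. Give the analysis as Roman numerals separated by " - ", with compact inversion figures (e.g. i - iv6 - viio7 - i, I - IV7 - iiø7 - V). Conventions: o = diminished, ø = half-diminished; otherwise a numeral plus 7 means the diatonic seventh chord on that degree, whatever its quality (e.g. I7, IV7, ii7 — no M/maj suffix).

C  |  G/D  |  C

I - V64 - I

C: major triad on C = scale degree 1 → I.
G/D: root G is the dominant; major triad there is V64.
C has root C, degree 1 in C major, so I.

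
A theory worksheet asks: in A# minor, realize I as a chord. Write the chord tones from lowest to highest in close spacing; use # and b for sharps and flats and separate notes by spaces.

Scale degree 1 in A# minor is A#; here the chord built on it is altered to a major triad. I is the major tonic (Picardy third), borrowed from the parallel major.
So the chord is A#-C##-E#.

A# C## E#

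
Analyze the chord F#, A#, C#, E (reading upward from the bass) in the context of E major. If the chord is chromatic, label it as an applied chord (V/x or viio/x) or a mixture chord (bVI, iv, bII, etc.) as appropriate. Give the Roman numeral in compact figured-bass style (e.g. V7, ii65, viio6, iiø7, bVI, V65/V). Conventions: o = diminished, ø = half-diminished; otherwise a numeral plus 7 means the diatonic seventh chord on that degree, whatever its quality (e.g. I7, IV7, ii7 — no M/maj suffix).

V7/V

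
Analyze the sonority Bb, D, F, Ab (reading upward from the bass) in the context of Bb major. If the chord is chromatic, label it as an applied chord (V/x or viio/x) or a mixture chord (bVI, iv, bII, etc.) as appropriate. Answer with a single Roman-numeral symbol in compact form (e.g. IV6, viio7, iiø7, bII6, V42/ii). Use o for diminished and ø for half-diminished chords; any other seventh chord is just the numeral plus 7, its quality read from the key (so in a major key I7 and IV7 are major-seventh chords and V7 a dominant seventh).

Stacked in thirds the chord is Bb-D-F-Ab: a dominant seventh chord on Bb.
Bb is not a diatonic chord root with this quality in Bb major, but it lies a perfect fifth above Eb (IV), so the chord functions as an applied dominant of IV.

V7/IV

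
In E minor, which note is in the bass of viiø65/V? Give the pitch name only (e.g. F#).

The applied chord viiø65/V is rooted on A#: A#-C#-E-G#.
The figure 65 means first inversion — the third is in the bass.

C#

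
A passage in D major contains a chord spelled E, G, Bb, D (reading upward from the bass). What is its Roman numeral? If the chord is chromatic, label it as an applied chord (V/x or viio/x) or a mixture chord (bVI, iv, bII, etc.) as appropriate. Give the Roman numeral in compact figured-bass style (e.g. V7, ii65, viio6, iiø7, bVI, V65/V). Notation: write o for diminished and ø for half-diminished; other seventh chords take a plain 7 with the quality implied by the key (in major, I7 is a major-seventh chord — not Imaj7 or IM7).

iiø7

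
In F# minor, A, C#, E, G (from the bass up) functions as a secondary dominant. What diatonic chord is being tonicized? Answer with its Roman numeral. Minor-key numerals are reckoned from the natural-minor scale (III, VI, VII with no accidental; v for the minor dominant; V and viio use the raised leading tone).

The chord is a dominant seventh chord on A.
A dominant resolves down a perfect fifth: A → D. In F# minor, D is scale degree 6, i.e. VI.

VI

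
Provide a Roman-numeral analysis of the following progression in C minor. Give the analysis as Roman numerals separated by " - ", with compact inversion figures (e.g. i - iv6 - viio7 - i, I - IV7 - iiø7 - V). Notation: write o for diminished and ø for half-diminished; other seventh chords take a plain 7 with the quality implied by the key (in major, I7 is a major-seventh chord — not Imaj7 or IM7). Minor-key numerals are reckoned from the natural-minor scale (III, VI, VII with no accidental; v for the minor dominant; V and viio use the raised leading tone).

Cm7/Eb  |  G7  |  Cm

Cm7/Eb has root C, degree 1 in C minor, so i65.
G7: root G is the dominant; dominant seventh chord there is V7.
Cm: minor triad on C = scale degree 1 → i.

i65 - V7 - i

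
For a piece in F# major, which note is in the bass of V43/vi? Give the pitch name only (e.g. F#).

E#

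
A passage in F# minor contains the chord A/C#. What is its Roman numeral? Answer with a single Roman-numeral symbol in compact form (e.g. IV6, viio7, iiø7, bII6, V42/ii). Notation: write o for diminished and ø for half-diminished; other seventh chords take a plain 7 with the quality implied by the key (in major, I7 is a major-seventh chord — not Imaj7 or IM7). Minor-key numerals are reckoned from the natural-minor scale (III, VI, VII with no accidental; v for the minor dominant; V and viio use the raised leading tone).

III6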